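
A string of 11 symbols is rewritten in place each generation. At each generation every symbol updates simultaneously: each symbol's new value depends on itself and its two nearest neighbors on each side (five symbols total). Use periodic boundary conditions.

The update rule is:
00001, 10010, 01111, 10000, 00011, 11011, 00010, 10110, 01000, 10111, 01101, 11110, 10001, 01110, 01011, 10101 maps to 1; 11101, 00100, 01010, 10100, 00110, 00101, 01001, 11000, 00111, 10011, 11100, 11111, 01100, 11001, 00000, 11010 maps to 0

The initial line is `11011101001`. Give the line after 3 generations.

11100100001

10111000000
01110010011
11100100001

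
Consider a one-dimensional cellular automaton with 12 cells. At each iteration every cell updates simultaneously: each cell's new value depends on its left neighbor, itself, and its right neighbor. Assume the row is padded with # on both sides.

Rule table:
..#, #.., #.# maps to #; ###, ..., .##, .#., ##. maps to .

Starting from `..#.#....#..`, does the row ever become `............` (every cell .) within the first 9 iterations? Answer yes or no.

##.#.#..#.##
..#.#.##.#..
##.#.#..#.##  (repeats iteration 1; period 2)
iteration 9: ##.#.#..#.##
iteration 9 is ##.#.#..#.##, still not uniform .

no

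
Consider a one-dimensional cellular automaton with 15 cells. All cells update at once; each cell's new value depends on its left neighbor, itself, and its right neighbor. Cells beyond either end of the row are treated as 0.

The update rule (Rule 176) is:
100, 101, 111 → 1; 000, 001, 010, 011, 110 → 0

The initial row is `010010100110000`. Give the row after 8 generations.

000000000100101

001001010001000
000100101000100
000010010100010
000001001010001
000000100101000
000000010010100
000000001001010
000000000100101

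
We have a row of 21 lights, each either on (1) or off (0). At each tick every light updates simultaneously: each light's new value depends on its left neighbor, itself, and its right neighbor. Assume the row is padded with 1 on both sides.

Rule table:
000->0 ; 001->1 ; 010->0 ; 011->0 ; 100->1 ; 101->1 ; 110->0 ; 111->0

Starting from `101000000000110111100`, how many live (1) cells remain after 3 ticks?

010100000001001000011
101010000010110100100
010101000101001011011
count of 1: 10

10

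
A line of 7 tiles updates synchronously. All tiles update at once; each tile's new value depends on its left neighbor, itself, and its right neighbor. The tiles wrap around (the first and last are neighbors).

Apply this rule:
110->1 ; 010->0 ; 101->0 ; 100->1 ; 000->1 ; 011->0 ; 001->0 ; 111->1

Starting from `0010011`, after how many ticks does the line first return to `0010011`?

1001001
1100100
0110010
0011001
1001100
0100110
0010011

7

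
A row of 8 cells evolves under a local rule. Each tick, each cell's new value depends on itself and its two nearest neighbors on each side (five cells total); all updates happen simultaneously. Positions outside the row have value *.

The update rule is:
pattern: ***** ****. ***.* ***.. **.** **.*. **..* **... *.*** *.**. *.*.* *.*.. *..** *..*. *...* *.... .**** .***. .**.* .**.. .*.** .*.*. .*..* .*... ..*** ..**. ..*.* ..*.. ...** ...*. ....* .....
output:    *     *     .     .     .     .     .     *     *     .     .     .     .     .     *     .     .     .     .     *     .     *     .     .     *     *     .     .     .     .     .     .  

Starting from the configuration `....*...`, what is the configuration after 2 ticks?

.*......

tick 1: *.....*.
tick 2: .*......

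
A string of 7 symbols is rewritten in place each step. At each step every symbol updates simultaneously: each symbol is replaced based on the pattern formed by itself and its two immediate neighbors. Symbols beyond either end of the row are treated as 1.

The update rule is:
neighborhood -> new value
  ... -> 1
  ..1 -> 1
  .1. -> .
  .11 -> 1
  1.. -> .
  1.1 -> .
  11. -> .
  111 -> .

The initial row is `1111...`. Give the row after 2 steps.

.....11
.11111.

.11111.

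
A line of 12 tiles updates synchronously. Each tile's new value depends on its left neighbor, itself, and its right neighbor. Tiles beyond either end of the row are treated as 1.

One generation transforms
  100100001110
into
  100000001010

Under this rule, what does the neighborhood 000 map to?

At position 5 the neighborhood is 000; the next row has 0 there.

0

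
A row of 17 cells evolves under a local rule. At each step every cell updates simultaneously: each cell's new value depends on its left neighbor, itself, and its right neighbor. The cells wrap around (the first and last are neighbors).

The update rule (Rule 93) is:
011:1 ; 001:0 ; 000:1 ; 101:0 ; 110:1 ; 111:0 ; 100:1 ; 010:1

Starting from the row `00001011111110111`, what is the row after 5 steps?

10101010101010101

11101010000010101
00101011111010101
10101010001010101
10101011101010101
10101010101010101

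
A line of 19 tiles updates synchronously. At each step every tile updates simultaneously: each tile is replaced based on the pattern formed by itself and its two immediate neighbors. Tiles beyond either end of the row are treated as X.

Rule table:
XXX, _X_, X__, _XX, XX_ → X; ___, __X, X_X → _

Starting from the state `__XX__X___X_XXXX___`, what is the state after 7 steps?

X_XXX_XXX_X_XXXXXX_

step 1: X_XXX_XX__X_XXXXX__
step 2: X_XXX_XXX_X_XXXXXX_
step 3: X_XXX_XXX_X_XXXXXX_  (fixed point — unchanged through step 7)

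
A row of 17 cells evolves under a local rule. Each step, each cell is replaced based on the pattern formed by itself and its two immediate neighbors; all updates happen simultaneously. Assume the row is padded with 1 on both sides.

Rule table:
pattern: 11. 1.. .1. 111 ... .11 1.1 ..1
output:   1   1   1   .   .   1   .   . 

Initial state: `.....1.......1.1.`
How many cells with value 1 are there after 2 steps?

7

1....11......1.1.
11...111.....1.1.
count of 1: 7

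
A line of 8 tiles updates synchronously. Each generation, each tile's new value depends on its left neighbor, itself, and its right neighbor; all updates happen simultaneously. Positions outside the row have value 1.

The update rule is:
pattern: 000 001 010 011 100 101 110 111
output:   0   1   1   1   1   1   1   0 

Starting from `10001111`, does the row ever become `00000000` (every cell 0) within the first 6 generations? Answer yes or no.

generation 1: 11011000
generation 2: 01111101
generation 3: 11000111
generation 4: 01101100
generation 5: 11111111
generation 6: 00000000
all cells are 0 at generation 6

yes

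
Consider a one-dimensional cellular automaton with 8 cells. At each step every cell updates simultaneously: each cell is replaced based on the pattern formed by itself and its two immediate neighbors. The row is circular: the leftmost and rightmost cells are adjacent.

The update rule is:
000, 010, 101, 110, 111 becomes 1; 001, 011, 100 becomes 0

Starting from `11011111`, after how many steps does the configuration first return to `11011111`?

11101111
11110111
11111011
11111101
11111110
01111111
10111111
11011111

8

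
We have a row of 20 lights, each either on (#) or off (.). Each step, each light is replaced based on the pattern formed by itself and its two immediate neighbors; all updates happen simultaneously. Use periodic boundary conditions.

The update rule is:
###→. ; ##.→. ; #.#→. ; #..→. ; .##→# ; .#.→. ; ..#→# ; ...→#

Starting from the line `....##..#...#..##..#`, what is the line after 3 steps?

.####..#..##..##..#.
##....#..##..##..#..
#..###..##..##..#..#

#..###..##..##..#..#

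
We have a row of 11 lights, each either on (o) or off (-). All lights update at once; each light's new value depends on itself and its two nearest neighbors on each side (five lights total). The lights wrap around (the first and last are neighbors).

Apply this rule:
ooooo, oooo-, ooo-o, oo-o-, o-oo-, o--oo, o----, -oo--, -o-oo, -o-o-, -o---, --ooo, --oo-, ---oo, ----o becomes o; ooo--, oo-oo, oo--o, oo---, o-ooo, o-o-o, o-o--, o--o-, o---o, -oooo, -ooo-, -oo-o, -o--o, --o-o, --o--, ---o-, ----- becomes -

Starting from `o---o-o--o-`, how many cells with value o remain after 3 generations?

4

generation 1: -o---o----o
generation 2: o-o---ooo--
generation 3: -o-o-oo----
count of o: 4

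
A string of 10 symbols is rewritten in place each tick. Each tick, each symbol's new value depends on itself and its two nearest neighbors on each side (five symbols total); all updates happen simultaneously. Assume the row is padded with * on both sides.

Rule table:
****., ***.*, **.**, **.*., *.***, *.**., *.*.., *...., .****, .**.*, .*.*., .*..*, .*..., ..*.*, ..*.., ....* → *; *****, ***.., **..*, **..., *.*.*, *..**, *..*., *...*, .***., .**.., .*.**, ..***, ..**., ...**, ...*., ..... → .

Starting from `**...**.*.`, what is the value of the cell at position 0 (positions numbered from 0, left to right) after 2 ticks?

tick 1: *.....**..
tick 2: ..*.*.....
position 0 holds .

.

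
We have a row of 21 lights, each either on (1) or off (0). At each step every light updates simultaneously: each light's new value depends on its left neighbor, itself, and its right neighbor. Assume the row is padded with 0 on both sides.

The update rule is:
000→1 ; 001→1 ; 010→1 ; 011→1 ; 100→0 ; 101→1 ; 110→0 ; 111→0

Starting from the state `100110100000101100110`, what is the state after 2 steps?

101101101111111001100
111011011000000011001

111011011000000011001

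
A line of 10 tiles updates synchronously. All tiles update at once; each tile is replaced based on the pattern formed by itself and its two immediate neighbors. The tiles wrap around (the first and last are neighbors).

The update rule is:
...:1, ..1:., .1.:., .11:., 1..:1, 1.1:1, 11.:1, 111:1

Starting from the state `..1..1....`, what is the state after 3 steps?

111..1..11

1..1..1111
11..1..111
111..1..11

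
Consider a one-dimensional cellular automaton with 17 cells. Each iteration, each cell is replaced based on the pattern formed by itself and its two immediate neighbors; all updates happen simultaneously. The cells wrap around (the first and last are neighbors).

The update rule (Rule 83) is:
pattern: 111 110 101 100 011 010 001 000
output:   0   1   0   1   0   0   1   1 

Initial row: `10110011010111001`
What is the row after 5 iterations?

01110110000111011

10011101000001110
01100100111110010
10111011000011101
10001001111100100
01110110000111011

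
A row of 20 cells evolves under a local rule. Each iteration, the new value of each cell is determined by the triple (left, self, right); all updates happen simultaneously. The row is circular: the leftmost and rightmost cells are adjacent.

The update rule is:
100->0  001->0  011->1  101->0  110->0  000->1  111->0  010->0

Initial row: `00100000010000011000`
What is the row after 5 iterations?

iteration 1: 10001111000111010011
iteration 2: 00101000010100000010
iteration 3: 10000011000001111000
iteration 4: 00111010011101000010
iteration 5: 10100000010000011000

10100000010000011000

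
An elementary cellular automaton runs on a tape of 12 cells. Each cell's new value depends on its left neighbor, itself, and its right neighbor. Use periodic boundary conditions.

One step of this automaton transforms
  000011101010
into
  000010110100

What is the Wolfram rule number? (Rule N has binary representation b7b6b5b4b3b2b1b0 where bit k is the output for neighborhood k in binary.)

104

position 5: 111 → 0  (bit 7 = 0)
position 6: 110 → 1  (bit 6 = 1)
position 7: 101 → 1  (bit 5 = 1)
position 11: 100 → 0  (bit 4 = 0)
position 4: 011 → 1  (bit 3 = 1)
position 8: 010 → 0  (bit 2 = 0)
position 3: 001 → 0  (bit 1 = 0)
position 0: 000 → 0  (bit 0 = 0)
bits b7..b0 = 01101000 = 104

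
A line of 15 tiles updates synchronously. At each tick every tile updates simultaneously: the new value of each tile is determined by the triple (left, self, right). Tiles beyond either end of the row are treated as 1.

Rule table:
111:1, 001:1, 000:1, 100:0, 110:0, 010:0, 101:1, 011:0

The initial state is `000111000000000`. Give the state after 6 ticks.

011010011111111
100100101111111
001001010111111
010010101011111
100101010101111
001010101010111

001010101010111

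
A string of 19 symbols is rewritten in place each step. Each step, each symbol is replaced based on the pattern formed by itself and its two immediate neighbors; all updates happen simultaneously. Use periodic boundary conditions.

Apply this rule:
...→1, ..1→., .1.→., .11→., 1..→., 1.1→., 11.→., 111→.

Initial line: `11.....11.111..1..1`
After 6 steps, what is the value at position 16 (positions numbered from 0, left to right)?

1

...111.............
11.....111111111111
...111.............  (repeats step 1; period 2)
step 6: 11.....111111111111
position 16 holds 1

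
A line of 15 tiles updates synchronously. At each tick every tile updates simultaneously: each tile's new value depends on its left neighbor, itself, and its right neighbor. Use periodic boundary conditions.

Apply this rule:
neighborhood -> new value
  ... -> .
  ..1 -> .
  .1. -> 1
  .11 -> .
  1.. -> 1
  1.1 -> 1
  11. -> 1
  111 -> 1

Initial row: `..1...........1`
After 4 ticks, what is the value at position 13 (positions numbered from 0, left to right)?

1.11..........1
11.11..........
.11.11.........
..11.11........
position 13 holds .

.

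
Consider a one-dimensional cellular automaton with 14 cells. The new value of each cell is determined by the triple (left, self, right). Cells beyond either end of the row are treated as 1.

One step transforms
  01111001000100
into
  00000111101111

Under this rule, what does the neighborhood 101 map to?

0

At position 0 the neighborhood is 101; the next row has 0 there.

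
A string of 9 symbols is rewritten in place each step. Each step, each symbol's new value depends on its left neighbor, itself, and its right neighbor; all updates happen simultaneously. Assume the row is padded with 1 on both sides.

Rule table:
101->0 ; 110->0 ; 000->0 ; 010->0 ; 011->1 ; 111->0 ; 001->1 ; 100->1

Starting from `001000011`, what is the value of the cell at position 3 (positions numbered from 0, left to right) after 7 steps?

0

step 1: 110100110
step 2: 000011100
step 3: 100110011
step 4: 011101110
step 5: 010001000
step 6: 001010101
step 7: 110000001
position 3 holds 0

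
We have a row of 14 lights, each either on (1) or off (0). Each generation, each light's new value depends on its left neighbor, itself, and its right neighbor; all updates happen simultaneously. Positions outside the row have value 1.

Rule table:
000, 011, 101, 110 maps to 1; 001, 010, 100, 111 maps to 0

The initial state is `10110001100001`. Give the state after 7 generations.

01001011110101

11110101101101
00011011111111
01011110000000
10110010111110
11110001100011
00010101101010
01001011110101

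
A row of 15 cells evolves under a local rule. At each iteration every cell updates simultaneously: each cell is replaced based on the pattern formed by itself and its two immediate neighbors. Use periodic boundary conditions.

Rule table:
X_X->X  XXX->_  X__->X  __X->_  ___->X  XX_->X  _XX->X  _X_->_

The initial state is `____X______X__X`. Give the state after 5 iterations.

iteration 1: XXX__XXXXX__X__
iteration 2: X_XX_X___XX__X_
iteration 3: _XXXX_XX_XXX__X
iteration 4: XX__XXXXXX_XX__
iteration 5: XXX_X____XXXXX_

XXX_X____XXXXX_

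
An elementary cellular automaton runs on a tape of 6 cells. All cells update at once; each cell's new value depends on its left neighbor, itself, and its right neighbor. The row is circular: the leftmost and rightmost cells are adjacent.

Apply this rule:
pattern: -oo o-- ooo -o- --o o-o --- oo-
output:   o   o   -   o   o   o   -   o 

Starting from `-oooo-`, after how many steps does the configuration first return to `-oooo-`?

oo--oo
-oooo-

2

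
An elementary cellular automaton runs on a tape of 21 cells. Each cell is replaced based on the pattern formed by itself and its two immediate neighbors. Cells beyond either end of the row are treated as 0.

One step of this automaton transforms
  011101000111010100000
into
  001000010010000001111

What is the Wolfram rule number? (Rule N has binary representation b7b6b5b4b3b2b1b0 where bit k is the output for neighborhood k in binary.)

position 2: 111 → 1  (bit 7 = 1)
position 3: 110 → 0  (bit 6 = 0)
position 4: 101 → 0  (bit 5 = 0)
position 6: 100 → 0  (bit 4 = 0)
position 1: 011 → 0  (bit 3 = 0)
position 5: 010 → 0  (bit 2 = 0)
position 0: 001 → 0  (bit 1 = 0)
position 7: 000 → 1  (bit 0 = 1)
bits b7..b0 = 10000001 = 129

129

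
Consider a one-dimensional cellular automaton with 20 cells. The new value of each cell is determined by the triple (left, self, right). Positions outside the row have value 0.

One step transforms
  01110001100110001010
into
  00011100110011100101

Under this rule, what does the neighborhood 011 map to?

At position 1 the neighborhood is 011; the next row has 0 there.

0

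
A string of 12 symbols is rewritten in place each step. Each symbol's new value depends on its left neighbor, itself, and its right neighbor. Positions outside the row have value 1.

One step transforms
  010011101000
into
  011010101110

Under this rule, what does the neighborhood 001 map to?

At position 3 the neighborhood is 001; the next row has 0 there.

0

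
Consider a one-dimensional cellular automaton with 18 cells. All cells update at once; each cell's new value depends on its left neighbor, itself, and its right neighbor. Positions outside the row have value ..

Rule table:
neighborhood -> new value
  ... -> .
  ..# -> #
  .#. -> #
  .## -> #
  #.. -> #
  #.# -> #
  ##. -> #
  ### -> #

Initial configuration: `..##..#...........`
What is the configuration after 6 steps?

.#######..........
#########.........
##########........
###########.......
############......
#############.....

#############.....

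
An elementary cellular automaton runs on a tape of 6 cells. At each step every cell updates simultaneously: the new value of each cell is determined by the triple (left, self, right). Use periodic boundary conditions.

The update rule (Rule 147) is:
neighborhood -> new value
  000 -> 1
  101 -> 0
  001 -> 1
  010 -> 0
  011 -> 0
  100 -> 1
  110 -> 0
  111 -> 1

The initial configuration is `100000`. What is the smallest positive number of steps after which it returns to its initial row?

4

011111
001110
110101
100000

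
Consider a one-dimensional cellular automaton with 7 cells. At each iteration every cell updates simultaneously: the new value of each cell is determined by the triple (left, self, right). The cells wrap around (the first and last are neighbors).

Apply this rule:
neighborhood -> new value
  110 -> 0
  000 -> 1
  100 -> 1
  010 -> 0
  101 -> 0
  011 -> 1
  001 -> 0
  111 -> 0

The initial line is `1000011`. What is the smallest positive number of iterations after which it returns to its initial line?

0111010
0100001
0011100
1010011
0001010
1100001
0011101
1010000
0001110
1101001
0000101
1110000
1001110
0101000
0000111
1110100
1000010
0111000
0100111
0010100
1000011

21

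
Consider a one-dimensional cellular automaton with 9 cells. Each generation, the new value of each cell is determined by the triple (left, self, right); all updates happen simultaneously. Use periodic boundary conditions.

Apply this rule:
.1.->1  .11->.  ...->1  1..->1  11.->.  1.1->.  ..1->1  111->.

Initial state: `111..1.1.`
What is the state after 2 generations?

111....11

generation 1: ...111.1.
generation 2: 111....11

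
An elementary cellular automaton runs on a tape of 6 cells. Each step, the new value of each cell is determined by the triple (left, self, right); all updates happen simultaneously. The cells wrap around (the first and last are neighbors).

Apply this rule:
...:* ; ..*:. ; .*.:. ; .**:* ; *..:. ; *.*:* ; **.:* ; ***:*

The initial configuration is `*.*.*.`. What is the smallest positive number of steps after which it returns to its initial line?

2

.*.*.*
*.*.*.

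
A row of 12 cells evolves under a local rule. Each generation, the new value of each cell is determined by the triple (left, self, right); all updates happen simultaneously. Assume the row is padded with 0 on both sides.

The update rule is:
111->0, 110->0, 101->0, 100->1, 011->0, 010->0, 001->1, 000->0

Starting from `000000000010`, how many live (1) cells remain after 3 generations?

000000000101
000000001000
000000010100
count of 1: 2

2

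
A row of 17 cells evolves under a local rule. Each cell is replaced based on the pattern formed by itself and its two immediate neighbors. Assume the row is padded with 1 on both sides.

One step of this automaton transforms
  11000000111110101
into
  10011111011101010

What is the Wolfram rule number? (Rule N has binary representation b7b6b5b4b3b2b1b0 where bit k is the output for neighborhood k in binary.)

position 0: 111 → 1  (bit 7 = 1)
position 1: 110 → 0  (bit 6 = 0)
position 13: 101 → 1  (bit 5 = 1)
position 2: 100 → 0  (bit 4 = 0)
position 8: 011 → 0  (bit 3 = 0)
position 14: 010 → 0  (bit 2 = 0)
position 7: 001 → 1  (bit 1 = 1)
position 3: 000 → 1  (bit 0 = 1)
bits b7..b0 = 10100011 = 163

163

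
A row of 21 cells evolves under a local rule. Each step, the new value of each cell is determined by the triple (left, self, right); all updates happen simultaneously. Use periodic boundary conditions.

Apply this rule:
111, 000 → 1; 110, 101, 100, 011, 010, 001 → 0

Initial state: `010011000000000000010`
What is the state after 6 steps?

step 1: 000000011111111111000
step 2: 111111001111111110011
step 3: 111110000111111100001
step 4: 111100110011111001100
step 5: 011000000001110000000
step 6: 000011111100100111111

000011111100100111111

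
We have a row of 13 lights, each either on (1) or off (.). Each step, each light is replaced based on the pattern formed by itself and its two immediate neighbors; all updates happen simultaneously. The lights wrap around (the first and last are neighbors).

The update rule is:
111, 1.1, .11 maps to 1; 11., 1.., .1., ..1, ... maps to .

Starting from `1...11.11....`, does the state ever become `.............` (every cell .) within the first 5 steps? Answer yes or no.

....1.11.....
.....11......
.....1.......
.............
all cells are . at step 4

yes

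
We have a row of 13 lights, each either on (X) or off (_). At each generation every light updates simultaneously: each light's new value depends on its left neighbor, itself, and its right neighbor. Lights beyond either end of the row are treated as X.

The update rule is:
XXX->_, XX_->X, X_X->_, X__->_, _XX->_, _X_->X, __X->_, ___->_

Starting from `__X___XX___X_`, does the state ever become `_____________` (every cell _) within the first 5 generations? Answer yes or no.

__X____X___X_
__X____X___X_  (fixed point — unchanged through generation 5)
generation 5 is __X____X___X_, still not uniform _

no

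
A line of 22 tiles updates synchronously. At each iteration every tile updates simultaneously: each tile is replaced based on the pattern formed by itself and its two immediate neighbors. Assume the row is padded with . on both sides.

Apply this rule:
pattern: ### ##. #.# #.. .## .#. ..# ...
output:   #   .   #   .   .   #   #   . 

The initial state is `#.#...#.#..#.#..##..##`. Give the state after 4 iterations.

###..####.####.#...#..
.#..#.##.#.##.##..##..
##.###..###..#...#....
..#.#..#.#..##..##....

..#.#..#.#..##..##....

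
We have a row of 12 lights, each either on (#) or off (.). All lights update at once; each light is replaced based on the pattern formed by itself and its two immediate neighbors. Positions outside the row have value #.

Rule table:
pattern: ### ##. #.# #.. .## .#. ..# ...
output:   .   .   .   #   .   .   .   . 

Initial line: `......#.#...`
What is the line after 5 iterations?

#........#..
.#........#.
..#.........
#..#........
.#..#.......

.#..#.......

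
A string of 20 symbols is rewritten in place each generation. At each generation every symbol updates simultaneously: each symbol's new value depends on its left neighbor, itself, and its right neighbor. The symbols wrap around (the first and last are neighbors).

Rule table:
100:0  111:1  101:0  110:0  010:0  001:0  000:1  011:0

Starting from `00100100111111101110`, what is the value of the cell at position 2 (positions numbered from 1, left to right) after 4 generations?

0

10000000011111000100
00111111001110010000
10011110000100000111
00001100110001110011
position 2 holds 0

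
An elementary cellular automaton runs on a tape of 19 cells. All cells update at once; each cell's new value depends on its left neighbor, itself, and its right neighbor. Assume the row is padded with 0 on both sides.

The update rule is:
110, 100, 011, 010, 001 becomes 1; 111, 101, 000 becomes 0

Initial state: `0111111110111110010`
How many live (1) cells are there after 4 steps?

13

1100000010100011111
1110000110110110001
1011001110110111011
1011111010110101011
count of 1: 13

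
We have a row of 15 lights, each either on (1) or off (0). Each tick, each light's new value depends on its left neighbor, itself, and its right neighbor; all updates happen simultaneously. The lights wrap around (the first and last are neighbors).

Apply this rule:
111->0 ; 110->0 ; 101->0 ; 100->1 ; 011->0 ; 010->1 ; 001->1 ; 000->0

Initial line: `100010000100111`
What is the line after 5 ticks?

000000000001001

010111001111000
110000110000100
001001001001111
111111111110000
000000000001001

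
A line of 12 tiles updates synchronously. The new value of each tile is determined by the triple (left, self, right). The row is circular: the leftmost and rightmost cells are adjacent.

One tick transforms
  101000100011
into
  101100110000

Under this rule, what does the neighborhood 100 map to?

At position 3 the neighborhood is 100; the next row has 1 there.

1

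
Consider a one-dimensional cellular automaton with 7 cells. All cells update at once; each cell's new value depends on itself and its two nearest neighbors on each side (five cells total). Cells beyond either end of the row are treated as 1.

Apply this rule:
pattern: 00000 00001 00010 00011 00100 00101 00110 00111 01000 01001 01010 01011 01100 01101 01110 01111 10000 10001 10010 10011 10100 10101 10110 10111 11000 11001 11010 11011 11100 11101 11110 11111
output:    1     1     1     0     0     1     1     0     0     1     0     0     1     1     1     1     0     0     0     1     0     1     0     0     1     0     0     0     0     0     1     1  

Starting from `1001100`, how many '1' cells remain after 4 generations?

2

0011101
0101000
0100000
0000110
count of 1: 2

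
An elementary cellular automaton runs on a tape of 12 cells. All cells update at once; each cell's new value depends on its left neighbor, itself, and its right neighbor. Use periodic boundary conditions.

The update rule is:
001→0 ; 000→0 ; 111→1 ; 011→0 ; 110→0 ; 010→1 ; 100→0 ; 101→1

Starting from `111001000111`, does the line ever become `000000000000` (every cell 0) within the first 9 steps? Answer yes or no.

110001000011
100001000001
000001000000
000001000000  (fixed point — unchanged through step 9)
step 9 is 000001000000, still not uniform 0

no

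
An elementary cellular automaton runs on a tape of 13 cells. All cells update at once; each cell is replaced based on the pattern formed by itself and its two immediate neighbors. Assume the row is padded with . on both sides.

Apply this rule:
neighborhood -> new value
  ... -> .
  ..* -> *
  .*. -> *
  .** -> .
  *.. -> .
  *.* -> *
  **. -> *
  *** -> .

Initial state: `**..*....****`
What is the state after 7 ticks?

*..*......*.*

.*.**...*...*
***.*..**..**
..***.*.*.*.*
.*..*********
**.*........*
.***.......**
*..*......*.*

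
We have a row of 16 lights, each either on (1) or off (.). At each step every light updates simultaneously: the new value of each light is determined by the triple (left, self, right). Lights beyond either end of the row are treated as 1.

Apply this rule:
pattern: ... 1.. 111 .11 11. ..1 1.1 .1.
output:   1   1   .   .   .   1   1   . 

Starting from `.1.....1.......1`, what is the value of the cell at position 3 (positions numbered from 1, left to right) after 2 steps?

.

1.11111.1111111.
.1.....1.......1
position 3 holds .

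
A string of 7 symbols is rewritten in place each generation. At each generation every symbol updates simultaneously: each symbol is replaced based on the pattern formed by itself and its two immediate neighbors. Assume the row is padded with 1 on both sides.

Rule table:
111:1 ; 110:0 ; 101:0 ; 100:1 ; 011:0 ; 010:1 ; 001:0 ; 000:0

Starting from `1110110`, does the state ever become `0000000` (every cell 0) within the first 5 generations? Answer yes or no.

generation 1: 1100000
generation 2: 1010000
generation 3: 0011000
generation 4: 1000100
generation 5: 0100110
generation 5 is 0100110, still not uniform 0

no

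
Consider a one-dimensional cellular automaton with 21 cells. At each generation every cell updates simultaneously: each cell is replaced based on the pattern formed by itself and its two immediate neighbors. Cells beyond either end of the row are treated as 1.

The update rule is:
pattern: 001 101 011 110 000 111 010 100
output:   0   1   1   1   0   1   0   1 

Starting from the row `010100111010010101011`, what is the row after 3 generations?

111011111111010011111

generation 1: 101010111101001010111
generation 2: 110101111110100101111
generation 3: 111011111111010011111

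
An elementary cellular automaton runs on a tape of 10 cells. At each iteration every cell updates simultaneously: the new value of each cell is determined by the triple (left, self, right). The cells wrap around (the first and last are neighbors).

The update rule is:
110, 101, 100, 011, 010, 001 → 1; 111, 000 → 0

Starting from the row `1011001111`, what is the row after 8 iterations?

0110110000

1111111000
1000001101
1100011111
0110110000
1111111000  (repeats iteration 1; period 4)
iteration 8: 0110110000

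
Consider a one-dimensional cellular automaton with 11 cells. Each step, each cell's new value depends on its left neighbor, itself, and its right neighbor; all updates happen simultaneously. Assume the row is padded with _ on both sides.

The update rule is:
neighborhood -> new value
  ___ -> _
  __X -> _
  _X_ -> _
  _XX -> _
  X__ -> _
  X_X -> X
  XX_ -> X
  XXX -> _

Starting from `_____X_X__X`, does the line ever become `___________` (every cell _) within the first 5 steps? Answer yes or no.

step 1: ______X____
step 2: ___________
all cells are _ at step 2

yes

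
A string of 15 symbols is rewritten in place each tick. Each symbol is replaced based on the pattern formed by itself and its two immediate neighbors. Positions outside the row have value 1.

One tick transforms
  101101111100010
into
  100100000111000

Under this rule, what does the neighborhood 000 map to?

1

At position 11 the neighborhood is 000; the next row has 1 there.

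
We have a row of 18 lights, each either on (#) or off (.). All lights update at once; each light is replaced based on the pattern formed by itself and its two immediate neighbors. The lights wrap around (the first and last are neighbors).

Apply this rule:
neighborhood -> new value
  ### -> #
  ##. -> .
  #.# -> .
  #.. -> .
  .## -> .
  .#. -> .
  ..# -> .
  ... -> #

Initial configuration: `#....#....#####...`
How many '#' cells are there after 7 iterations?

..##...##..###..#.
#....#......#.....
..##...####...###.
#....#..##..#..#..
..##..............
#....#############
..##..############
count of #: 14

14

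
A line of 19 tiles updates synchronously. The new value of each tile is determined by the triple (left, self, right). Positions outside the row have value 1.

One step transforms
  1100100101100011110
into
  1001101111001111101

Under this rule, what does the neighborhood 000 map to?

At position 12 the neighborhood is 000; the next row has 1 there.

1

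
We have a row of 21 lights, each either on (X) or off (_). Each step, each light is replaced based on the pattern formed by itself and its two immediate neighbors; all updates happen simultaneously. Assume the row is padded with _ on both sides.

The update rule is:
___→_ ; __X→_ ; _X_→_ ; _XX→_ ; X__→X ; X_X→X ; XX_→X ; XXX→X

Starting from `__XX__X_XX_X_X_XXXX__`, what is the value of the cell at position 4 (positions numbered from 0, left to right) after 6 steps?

step 1: ___XX__X_XX_X_X_XXXX_
step 2: ____XX__X_XX_X_X_XXXX
step 3: _____XX__X_XX_X_X_XXX
step 4: ______XX__X_XX_X_X_XX
step 5: _______XX__X_XX_X_X_X
step 6: ________XX__X_XX_X_X_
position 4 holds _

_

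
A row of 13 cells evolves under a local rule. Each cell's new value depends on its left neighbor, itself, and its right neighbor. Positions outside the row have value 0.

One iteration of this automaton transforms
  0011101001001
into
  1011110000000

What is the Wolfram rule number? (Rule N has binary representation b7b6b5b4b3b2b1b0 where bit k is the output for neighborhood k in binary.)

233

position 3: 111 → 1  (bit 7 = 1)
position 4: 110 → 1  (bit 6 = 1)
position 5: 101 → 1  (bit 5 = 1)
position 7: 100 → 0  (bit 4 = 0)
position 2: 011 → 1  (bit 3 = 1)
position 6: 010 → 0  (bit 2 = 0)
position 1: 001 → 0  (bit 1 = 0)
position 0: 000 → 1  (bit 0 = 1)
bits b7..b0 = 11101001 = 233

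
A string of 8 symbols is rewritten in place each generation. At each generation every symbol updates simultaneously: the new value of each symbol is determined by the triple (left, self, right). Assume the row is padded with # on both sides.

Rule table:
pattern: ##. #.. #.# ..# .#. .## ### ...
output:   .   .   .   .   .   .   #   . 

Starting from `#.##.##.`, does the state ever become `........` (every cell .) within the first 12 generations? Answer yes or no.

yes

generation 1: ........
all cells are . at generation 1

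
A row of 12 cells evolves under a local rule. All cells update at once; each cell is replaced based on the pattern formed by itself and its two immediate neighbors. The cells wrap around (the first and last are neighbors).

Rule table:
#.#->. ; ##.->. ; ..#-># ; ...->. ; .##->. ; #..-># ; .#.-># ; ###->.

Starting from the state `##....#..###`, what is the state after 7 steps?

..#####.....

step 1: ..#..####...
step 2: .####....#..
step 3: #....#..###.
step 4: ##..####....
step 5: ..##....#..#
step 6: ##..#..#####
step 7: ..#####.....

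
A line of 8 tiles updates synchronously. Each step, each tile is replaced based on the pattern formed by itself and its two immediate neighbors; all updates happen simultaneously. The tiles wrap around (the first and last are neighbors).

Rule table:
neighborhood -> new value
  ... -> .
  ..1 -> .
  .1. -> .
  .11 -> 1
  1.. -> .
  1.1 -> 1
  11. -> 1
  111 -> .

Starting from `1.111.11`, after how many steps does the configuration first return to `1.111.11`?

2

111.111.
1.111.11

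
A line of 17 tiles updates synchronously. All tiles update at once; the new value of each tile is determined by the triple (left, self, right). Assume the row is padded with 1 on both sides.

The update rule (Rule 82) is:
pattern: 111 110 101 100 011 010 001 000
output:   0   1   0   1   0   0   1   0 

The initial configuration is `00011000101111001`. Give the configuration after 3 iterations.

10101101000001110
10000100100010010
11001011010101100

11001011010101100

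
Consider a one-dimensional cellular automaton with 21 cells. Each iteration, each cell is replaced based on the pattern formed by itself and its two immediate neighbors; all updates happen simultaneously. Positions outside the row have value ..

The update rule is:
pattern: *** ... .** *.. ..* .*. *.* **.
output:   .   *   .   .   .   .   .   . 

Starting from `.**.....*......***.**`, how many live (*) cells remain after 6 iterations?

10

iteration 1: ....***...****.......
iteration 2: ***.....*......******
iteration 3: ....***...****.......  (repeats iteration 1; period 2)
iteration 6: ***.....*......******
count of *: 10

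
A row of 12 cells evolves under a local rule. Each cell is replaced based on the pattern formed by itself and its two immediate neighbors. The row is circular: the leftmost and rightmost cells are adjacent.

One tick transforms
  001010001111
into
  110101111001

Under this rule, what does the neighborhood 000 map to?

1

At position 6 the neighborhood is 000; the next row has 1 there.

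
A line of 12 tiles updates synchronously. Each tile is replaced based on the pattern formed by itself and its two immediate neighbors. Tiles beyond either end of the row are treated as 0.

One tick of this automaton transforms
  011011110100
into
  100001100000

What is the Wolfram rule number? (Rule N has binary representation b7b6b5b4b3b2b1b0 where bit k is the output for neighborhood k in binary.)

position 5: 111 → 1  (bit 7 = 1)
position 2: 110 → 0  (bit 6 = 0)
position 3: 101 → 0  (bit 5 = 0)
position 10: 100 → 0  (bit 4 = 0)
position 1: 011 → 0  (bit 3 = 0)
position 9: 010 → 0  (bit 2 = 0)
position 0: 001 → 1  (bit 1 = 1)
position 11: 000 → 0  (bit 0 = 0)
bits b7..b0 = 10000010 = 130

130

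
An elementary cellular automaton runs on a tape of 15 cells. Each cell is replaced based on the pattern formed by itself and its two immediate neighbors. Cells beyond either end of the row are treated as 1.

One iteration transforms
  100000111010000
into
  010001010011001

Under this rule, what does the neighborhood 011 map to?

At position 6 the neighborhood is 011; the next row has 0 there.

0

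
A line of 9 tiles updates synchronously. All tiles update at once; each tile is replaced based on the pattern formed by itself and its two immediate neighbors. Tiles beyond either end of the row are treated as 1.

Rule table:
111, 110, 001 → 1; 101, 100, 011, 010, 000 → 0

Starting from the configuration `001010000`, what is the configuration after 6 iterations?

000100100

iteration 1: 010000001
iteration 2: 000000010
iteration 3: 000000100
iteration 4: 000001001
iteration 5: 000010010
iteration 6: 000100100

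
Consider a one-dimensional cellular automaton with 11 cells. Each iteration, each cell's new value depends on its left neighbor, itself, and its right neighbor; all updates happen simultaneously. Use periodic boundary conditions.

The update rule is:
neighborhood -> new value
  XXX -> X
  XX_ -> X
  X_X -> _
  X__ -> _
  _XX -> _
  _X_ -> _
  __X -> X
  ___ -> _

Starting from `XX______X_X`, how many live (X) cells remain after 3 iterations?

2

XX_____X___
_X____X___X
_____X___X_
count of X: 2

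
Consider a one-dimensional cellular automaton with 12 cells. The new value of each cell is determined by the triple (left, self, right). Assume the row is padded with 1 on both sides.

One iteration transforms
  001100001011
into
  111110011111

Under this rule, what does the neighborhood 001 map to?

1

At position 1 the neighborhood is 001; the next row has 1 there.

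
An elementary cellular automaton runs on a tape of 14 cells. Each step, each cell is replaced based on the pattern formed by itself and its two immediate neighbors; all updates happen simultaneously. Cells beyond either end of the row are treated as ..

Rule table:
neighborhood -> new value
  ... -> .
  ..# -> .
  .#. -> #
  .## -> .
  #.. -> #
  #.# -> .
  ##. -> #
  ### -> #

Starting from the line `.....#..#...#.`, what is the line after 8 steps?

.........#.#.#

step 1: .....##.##..##
step 2: ......#..##..#
step 3: ......##..##.#
step 4: .......##..#.#
step 5: ........##.#.#
step 6: .........#.#.#
step 7: .........#.#.#  (fixed point — unchanged through step 8)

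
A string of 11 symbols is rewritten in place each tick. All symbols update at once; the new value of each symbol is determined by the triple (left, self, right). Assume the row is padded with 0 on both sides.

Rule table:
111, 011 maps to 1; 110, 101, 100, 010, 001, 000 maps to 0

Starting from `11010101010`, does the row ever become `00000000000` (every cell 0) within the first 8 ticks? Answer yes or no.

10000000000
00000000000
all cells are 0 at tick 2

yes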